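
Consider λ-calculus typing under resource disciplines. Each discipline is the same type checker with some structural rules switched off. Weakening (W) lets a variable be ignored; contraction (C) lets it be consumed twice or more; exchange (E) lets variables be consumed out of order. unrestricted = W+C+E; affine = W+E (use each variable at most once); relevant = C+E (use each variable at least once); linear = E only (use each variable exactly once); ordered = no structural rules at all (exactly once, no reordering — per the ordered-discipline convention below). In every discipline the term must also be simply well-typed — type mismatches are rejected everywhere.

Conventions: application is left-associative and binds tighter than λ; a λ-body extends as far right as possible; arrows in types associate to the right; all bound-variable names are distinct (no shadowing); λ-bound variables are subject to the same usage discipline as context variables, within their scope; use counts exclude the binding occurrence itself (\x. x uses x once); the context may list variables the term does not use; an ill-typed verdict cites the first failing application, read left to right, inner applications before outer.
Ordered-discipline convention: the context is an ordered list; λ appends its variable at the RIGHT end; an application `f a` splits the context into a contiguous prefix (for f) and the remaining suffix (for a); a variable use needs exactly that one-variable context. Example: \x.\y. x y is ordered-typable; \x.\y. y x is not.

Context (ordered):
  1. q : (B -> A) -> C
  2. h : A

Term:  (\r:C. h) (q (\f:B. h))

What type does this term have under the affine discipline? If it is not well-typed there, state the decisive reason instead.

not well-typed under affine — uses contraction: h ×2
variable uses: q=1, h=2, r [bound]=0, f [bound]=0
order of uses: h, q, h
typing: the term checks, with type A
summary: ordered ✗ · linear ✗ · affine ✗ · relevant ✗ · unrestricted ✓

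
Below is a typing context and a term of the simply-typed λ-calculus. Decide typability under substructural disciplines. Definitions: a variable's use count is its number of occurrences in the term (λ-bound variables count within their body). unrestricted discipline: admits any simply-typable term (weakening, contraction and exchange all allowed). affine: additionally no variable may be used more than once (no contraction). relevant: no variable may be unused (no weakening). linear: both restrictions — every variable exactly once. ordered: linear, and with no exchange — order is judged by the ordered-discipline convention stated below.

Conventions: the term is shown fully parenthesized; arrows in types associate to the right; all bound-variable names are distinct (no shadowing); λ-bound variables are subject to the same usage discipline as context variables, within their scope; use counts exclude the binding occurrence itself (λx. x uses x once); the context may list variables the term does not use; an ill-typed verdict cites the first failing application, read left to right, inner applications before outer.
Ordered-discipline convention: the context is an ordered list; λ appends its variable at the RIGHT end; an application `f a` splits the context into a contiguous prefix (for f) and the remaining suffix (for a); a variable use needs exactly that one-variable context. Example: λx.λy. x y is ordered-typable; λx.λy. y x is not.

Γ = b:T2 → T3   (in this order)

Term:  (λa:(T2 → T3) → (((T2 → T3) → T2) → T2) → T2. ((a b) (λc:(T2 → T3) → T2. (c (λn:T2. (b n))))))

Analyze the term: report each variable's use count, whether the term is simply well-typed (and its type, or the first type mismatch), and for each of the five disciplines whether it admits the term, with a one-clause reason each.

use counts: b: 2; a [bound]: 1; c [bound]: 1; n [bound]: 1
order of uses: a, b, c, b, n
typing: ✓ — ((T2 → T3) → (((T2 → T3) → T2) → T2) → T2) → T2
ordered ✗ (needs contraction — b ×2)
linear ✗ (needs contraction — b ×2)
affine ✗ (needs contraction — b ×2)
relevant ✓ (at least one use each (b, a, c, n))
unrestricted ✓ (well-typed at ((T2 → T3) → (((T2 → T3) → T2) → T2) → T2) → T2; no restrictions here)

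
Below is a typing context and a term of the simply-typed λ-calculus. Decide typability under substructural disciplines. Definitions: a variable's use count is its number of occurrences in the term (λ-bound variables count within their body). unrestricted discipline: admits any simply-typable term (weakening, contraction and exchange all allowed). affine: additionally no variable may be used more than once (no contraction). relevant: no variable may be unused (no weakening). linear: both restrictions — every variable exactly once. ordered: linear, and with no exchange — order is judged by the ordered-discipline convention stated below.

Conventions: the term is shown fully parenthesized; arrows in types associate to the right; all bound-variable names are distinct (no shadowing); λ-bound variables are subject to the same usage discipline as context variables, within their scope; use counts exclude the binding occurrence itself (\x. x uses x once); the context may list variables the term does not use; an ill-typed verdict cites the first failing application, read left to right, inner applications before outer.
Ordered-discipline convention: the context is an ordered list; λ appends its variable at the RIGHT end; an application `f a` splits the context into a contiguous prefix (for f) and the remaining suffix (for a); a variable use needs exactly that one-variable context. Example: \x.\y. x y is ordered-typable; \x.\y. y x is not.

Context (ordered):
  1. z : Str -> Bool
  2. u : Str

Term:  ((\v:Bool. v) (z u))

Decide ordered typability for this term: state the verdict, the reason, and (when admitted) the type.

yes — single-use (z, u, v), ordered derivation ok; term : Bool
usage: z: 1, u: 1, v (bound): 1
left-to-right use order: v, z, u
typing: well-typed at Bool
per-discipline verdicts: ordered ✓; linear ✓; affine ✓; relevant ✓; unrestricted ✓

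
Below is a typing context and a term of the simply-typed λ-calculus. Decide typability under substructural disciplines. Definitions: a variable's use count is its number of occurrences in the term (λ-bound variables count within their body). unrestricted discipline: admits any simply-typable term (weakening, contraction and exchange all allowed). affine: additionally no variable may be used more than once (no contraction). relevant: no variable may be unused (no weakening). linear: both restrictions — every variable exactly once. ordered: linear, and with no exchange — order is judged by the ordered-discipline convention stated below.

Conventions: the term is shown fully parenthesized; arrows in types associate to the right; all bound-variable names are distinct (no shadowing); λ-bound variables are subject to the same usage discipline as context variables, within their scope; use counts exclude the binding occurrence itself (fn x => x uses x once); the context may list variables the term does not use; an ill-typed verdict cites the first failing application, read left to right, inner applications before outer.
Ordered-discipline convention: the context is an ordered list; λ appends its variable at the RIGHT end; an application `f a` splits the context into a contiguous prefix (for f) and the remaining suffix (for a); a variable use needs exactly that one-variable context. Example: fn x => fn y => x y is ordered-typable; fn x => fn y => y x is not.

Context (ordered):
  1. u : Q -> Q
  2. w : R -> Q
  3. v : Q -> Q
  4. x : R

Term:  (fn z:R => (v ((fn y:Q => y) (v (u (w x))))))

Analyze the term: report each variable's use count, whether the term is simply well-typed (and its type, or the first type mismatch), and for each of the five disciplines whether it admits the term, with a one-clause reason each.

usage: u=1; w=1; v=2; x=1; z (λ-bound)=0; y (λ-bound)=1
use order (left to right): v, y, v, u, w, x
typing: ✓ — R -> Q
ordered: ✗ — uses contraction: v ×2; needs weakening: z unused
linear: ✗ — uses contraction: v ×2; needs weakening: z unused
affine: ✗ — uses contraction: v ×2
relevant: ✗ — needs weakening: z unused
unrestricted: ✓ — type-checks (R -> Q) and nothing is barred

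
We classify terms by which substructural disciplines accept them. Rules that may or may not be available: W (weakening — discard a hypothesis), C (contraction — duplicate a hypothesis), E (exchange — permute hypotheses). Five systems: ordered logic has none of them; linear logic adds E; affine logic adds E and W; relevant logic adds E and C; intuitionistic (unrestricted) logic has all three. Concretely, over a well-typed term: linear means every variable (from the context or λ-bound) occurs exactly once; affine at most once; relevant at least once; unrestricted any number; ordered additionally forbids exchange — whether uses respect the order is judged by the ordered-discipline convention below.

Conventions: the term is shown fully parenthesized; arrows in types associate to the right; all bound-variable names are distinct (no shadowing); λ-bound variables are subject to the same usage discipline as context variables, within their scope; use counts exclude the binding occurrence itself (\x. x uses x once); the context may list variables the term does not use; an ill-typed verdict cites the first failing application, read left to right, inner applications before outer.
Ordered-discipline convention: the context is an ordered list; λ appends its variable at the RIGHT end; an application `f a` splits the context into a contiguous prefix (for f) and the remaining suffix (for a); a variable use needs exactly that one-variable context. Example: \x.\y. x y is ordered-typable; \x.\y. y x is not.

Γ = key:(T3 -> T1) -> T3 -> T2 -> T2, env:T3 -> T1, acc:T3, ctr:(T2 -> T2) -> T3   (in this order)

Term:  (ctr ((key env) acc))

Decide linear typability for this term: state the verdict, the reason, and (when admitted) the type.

yes — single use per variable (key, env, acc, ctr); term : T3
use counts: key=1, env=1, acc=1, ctr=1
use order (left to right): ctr, key, env, acc
typing: well-typed at T3
across the five disciplines: ordered ✗ | linear ✓ | affine ✓ | relevant ✓ | unrestricted ✓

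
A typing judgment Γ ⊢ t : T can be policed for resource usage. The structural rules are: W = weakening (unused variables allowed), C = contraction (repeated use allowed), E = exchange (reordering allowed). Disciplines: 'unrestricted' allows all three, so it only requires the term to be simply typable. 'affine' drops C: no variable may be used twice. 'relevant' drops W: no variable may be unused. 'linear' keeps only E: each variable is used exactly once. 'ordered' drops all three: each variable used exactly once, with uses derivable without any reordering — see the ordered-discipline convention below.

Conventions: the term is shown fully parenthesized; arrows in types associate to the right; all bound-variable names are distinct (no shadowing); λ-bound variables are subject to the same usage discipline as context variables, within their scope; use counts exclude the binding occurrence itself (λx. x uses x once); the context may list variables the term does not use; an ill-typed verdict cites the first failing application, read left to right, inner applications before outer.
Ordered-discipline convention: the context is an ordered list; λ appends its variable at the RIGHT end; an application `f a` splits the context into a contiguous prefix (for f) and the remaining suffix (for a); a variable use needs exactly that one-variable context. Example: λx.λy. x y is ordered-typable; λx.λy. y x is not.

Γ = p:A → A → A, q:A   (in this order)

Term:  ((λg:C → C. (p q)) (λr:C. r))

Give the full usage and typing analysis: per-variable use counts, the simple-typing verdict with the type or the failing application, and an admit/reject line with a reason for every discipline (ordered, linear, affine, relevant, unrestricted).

variable uses: p: 1, q: 1, g (bound): 0, r (bound): 1
uses in reading order: p, q, r
typing: well-typed — term : A → A
ordered: ✗, unused: g — weakening required
linear: ✗, unused: g — weakening required
affine: ✓, no duplicate uses among p, q, g, r
relevant: ✗, unused: g — weakening required
unrestricted: ✓, typability at A → A is all that's needed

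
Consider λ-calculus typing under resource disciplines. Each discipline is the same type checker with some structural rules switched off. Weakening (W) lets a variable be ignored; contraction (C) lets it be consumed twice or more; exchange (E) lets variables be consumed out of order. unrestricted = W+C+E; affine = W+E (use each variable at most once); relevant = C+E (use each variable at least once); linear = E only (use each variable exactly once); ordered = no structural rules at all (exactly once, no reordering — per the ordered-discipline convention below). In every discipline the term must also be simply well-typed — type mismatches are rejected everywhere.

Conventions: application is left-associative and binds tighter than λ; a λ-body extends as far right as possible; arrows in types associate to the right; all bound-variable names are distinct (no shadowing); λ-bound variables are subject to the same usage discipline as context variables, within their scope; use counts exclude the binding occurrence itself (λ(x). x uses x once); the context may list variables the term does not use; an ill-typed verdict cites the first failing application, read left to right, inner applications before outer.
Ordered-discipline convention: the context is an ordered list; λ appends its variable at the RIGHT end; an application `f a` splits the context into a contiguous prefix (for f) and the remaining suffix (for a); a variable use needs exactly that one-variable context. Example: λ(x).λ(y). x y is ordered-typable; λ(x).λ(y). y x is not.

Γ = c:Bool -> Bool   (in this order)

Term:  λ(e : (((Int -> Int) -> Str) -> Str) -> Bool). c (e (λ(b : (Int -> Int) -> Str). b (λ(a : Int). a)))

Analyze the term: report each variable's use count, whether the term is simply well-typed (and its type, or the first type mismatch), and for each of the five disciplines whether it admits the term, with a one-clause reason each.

usage: c=1, e (λ-bound)=1, b (λ-bound)=1, a (λ-bound)=1
left-to-right use order: c, e, b, a
typing: ✓ — ((((Int -> Int) -> Str) -> Str) -> Bool) -> Bool
ordered: ✓ — one use each (c, e, b, a); ordered split holds
linear: ✓ — c, e, b, a: one use apiece
affine: ✓ — c, e, b, a: no repeats, contraction unneeded
relevant: ✓ — none of c, e, b, a goes unused
unrestricted: ✓ — simply typable at ((((Int -> Int) -> Str) -> Str) -> Bool) -> Bool; W, C, E all held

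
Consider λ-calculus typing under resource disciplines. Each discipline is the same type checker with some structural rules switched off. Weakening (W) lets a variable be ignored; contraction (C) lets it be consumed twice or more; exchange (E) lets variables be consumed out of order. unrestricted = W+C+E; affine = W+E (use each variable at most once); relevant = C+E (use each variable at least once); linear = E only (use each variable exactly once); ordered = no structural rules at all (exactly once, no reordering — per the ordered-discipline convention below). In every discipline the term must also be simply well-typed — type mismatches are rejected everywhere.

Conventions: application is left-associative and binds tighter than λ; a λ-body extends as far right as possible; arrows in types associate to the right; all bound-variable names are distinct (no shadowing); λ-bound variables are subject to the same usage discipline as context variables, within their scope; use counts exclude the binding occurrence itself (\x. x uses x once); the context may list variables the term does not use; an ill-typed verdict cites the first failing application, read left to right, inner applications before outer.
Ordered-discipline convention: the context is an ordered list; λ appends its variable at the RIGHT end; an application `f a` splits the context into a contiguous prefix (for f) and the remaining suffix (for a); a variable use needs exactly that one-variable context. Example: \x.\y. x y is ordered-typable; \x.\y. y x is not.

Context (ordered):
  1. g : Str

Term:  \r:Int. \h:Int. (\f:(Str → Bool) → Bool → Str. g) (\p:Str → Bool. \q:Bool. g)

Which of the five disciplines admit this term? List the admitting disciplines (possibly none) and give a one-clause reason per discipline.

admitting disciplines: unrestricted
use counts: g=2; r [bound]=0; h [bound]=0; f [bound]=0; p [bound]=0; q [bound]=0
left-to-right use order: g, g
typing: the term checks, with type Int → Int → Str
ordered ✗ (repeated use of g ×2; unused: r, h, f, p, q — weakening required)
linear ✗ (repeated use of g ×2; unused: r, h, f, p, q — weakening required)
affine ✗ (repeated use of g ×2)
relevant ✗ (unused: r, h, f, p, q — weakening required)
unrestricted ✓ (typability at Int → Int → Str is all that's needed)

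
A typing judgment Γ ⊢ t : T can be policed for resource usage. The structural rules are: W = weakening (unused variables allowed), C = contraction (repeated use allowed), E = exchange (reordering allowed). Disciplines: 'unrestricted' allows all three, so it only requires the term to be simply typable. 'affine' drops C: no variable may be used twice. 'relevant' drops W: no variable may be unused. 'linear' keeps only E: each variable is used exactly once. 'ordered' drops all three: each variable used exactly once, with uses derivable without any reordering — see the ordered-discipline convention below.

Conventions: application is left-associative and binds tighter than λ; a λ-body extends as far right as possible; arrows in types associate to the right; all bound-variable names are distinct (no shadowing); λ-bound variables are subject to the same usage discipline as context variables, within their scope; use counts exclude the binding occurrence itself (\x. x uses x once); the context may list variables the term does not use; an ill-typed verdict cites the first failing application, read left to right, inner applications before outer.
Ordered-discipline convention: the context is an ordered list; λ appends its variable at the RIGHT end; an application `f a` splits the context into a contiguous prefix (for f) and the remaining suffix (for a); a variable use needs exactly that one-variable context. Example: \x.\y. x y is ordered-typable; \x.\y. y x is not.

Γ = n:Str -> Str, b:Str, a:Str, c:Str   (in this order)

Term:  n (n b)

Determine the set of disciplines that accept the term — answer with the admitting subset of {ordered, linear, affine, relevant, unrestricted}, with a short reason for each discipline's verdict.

accepted by: unrestricted
usage: n=2, b=1, a=0, c=0
order of uses: n, n, b
typing: well-typed — term : Str
ordered: ✗ — n ×2 used more than once (contraction); a, c left unused
linear: ✗ — n ×2 used more than once (contraction); a, c left unused
affine: ✗ — n ×2 used more than once (contraction)
relevant: ✗ — a, c left unused
unrestricted: ✓ — typability at Str is all that's needed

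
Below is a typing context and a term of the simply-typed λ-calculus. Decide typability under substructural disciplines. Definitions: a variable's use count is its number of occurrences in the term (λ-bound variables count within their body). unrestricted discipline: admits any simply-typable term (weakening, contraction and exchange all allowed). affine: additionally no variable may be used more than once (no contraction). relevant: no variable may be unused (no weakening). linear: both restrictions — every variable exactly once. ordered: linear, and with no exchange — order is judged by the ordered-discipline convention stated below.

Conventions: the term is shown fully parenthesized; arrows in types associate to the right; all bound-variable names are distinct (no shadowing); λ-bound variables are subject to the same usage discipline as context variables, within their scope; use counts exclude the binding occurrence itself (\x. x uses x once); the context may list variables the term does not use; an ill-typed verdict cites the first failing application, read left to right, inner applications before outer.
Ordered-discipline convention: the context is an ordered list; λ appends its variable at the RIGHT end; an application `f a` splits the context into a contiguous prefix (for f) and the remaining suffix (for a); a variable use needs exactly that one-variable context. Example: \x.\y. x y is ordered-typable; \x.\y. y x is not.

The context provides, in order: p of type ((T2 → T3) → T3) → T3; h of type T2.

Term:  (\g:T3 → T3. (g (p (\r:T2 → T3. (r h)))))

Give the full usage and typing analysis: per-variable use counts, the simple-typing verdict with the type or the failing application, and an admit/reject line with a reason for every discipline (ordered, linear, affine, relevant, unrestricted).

counts: p: 1×; h: 1×; g [bound]: 1×; r [bound]: 1×
left-to-right use order: g, p, r, h
typing: ✓ — (T3 → T3) → T3
ordered: ✗ — use order g, p, r, h needs exchange
linear: ✓ — p, h, g, r: one use apiece
affine: ✓ — no duplicate uses among p, h, g, r
relevant: ✓ — p, h, g, r: all used, weakening unneeded
unrestricted: ✓ — type-checks ((T3 → T3) → T3) and nothing is barred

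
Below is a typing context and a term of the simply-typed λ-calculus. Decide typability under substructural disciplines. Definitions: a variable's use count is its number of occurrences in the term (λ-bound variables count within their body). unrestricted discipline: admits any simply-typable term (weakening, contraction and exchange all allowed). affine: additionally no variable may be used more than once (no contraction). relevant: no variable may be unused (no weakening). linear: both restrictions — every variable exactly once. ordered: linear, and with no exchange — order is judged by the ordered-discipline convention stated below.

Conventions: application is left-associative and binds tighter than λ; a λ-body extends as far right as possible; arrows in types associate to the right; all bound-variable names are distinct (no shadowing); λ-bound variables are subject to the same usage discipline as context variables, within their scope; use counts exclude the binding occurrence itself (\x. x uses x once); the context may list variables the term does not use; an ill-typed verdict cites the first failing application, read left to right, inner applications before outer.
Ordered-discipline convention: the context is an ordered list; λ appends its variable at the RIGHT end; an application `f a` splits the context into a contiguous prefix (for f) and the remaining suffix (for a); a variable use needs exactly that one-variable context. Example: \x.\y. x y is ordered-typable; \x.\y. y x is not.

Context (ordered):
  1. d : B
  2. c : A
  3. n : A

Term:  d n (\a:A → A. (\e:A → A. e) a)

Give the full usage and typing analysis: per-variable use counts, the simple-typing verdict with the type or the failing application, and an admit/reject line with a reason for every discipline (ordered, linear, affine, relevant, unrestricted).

variable uses: d ×1; c ×0; n ×1; a [bound] ×1; e [bound] ×1
use order (left to right): d, n, e, a
typing: ill-typed: non-function type B applied to an argument
ordered ✗ (fails simple typing)
linear ✗ (a type mismatch blocks all five)
affine ✗ (the type mismatch rejects it)
relevant ✗ (not simply typable)
unrestricted ✗ (fails simple typing)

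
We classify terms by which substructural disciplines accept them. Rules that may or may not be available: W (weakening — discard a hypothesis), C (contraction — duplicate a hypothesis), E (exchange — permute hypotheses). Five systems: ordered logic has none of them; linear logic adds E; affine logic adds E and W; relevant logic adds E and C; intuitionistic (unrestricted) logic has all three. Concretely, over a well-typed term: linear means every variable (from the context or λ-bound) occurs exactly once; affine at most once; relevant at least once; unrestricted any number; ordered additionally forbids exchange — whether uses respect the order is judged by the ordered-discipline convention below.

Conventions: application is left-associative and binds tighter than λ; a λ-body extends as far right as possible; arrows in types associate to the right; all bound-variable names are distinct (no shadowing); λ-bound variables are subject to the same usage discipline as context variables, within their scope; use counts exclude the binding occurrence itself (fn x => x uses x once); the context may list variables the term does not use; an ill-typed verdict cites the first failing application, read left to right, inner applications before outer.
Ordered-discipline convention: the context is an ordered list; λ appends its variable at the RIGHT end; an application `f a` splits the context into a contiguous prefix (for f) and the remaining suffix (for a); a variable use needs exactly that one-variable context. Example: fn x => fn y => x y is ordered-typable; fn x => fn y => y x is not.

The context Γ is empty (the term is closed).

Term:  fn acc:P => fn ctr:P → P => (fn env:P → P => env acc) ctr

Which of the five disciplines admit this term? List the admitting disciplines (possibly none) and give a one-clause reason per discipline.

admitted in: linear, affine, relevant, unrestricted
counts: acc [bound]: 1, ctr [bound]: 1, env [bound]: 1
uses in reading order: env, acc, ctr
typing: well-typed at P → (P → P) → P
ordered: ✗, no contiguous prefix/suffix split fits env, acc, ctr
linear: ✓, single use per variable (acc, ctr, env)
affine: ✓, at most one use each (acc, ctr, env)
relevant: ✓, every one of acc, ctr, env appears
unrestricted: ✓, type-checks (P → (P → P) → P) and nothing is barred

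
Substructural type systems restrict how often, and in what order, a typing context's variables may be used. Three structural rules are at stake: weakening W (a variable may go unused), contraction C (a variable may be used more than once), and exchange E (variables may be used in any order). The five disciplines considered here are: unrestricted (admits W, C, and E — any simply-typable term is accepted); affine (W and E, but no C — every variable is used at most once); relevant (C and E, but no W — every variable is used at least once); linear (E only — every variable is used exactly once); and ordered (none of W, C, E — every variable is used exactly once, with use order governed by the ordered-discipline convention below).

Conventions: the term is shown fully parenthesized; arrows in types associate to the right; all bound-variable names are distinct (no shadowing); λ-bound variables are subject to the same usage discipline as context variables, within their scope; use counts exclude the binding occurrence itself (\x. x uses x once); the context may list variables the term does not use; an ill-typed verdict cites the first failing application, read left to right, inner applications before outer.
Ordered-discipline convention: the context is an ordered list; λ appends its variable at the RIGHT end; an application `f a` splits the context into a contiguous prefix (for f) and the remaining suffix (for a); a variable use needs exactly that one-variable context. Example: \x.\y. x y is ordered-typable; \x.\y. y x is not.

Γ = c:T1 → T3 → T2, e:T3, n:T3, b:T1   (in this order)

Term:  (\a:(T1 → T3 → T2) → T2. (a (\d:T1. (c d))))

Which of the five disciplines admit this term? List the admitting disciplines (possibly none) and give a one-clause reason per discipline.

admitted by: affine, unrestricted
usage: c=1; e=0; n=0; b=0; a (λ-bound)=1; d (λ-bound)=1
left-to-right use order: a, c, d
typing: well-typed at ((T1 → T3 → T2) → T2) → T2
ordered: ✗, unused: e, n, b — weakening required
linear: ✗, unused: e, n, b — weakening required
affine: ✓, no duplicate uses among c, e, n, b, a, d
relevant: ✗, unused: e, n, b — weakening required
unrestricted: ✓, simply typable at ((T1 → T3 → T2) → T2) → T2; W, C, E all held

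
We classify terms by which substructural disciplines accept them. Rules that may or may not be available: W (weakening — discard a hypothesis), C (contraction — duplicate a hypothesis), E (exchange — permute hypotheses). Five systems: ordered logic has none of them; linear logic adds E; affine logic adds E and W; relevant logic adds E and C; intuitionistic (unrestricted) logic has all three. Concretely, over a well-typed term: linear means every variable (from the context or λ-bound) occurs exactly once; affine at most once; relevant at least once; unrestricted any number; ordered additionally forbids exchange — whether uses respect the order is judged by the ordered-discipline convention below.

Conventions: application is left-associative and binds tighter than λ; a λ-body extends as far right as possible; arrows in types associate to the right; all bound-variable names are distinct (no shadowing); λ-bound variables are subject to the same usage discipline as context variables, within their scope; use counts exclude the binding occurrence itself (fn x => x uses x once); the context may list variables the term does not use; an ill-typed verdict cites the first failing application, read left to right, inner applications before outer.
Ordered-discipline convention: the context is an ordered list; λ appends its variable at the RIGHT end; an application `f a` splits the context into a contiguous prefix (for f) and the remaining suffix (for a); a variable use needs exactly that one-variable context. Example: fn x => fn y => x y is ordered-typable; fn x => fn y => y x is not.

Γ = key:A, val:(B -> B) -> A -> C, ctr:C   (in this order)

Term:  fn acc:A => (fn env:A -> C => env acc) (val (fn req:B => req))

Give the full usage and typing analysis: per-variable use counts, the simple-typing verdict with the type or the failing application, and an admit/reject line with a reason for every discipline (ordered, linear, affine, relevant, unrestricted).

counts: key: 0, val: 1, ctr: 0, acc [bound]: 1, env [bound]: 1, req [bound]: 1
use order (left to right): env, acc, val, req
typing: well-typed at A -> C
ordered ✗ (needs weakening: key, ctr unused)
linear ✗ (needs weakening: key, ctr unused)
affine ✓ (at most one use each (key, val, ctr, acc, env, req))
relevant ✗ (needs weakening: key, ctr unused)
unrestricted ✓ (well-typed at A -> C; no restrictions here)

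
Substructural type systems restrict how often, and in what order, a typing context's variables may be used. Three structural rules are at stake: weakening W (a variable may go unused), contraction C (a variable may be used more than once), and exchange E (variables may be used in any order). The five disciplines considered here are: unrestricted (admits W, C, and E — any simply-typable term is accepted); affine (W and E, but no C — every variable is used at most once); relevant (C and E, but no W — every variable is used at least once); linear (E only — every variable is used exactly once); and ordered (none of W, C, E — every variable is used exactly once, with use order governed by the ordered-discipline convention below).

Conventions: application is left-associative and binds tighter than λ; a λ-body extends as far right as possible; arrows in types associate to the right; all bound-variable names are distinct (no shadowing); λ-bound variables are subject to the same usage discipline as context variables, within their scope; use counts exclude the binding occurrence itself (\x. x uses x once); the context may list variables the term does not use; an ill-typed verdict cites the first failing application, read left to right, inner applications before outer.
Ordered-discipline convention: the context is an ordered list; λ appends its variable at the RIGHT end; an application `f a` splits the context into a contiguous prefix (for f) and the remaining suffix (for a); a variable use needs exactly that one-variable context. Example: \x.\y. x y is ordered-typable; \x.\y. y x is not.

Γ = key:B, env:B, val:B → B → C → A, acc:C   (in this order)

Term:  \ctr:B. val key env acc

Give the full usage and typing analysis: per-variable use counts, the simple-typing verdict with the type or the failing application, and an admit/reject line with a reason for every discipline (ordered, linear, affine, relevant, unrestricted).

usage: key=1, env=1, val=1, acc=1, ctr (bound)=0
order of uses: val, key, env, acc
typing: well-typed — term : B → A
ordered: ✗ — needs weakening: ctr unused
linear: ✗ — needs weakening: ctr unused
affine: ✓ — none of key, env, val, acc, ctr used more than once
relevant: ✗ — needs weakening: ctr unused
unrestricted: ✓ — type-checks (B → A) and nothing is barred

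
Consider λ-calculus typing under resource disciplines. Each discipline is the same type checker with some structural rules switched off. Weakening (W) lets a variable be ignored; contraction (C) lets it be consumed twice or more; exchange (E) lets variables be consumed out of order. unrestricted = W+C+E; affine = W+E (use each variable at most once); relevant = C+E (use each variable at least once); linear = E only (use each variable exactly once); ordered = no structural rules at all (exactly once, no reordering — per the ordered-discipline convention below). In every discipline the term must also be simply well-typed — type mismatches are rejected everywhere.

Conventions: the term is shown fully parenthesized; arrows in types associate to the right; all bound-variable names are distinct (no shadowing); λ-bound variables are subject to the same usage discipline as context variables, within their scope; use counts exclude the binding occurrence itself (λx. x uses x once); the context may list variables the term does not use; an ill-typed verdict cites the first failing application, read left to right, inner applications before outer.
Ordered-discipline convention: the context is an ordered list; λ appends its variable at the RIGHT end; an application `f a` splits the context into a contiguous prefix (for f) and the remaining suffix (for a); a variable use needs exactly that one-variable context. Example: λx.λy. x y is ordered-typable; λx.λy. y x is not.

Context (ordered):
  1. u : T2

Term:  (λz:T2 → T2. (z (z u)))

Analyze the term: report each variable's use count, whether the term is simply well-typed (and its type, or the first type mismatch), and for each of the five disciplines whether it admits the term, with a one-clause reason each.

usage: u=1; z [bound]=2
use order (left to right): z, z, u
typing: the term checks, with type (T2 → T2) → T2
ordered ✗ (z ×2 used more than once (contraction))
linear ✗ (z ×2 used more than once (contraction))
affine ✗ (z ×2 used more than once (contraction))
relevant ✓ (none of u, z goes unused)
unrestricted ✓ (type-checks ((T2 → T2) → T2) and nothing is barred)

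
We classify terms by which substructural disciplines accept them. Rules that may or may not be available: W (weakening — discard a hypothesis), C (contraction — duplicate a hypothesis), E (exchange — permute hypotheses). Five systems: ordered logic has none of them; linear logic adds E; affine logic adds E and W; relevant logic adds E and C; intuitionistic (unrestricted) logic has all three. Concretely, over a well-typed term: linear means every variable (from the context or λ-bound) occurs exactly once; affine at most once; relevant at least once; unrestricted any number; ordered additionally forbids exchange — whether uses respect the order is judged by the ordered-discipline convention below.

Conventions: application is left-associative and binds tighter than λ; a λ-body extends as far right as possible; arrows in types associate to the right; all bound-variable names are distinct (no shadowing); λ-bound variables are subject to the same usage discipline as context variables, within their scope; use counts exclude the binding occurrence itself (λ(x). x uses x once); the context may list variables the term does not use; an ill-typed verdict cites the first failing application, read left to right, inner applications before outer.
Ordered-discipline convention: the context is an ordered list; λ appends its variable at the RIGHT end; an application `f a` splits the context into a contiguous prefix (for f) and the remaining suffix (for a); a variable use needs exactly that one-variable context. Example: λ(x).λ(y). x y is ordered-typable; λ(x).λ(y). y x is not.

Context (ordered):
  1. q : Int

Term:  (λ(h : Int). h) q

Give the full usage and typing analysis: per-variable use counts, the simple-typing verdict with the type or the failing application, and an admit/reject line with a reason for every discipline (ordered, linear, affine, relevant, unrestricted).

use counts: q: 1; h (λ-bound): 1
use order (left to right): h, q
typing: ✓ — Int
ordered ✓ (single-use (q, h), ordered derivation ok)
linear ✓ (single use per variable (q, h))
affine ✓ (no duplicate uses among q, h)
relevant ✓ (q, h: all used, weakening unneeded)
unrestricted ✓ (simply typable at Int; W, C, E all held)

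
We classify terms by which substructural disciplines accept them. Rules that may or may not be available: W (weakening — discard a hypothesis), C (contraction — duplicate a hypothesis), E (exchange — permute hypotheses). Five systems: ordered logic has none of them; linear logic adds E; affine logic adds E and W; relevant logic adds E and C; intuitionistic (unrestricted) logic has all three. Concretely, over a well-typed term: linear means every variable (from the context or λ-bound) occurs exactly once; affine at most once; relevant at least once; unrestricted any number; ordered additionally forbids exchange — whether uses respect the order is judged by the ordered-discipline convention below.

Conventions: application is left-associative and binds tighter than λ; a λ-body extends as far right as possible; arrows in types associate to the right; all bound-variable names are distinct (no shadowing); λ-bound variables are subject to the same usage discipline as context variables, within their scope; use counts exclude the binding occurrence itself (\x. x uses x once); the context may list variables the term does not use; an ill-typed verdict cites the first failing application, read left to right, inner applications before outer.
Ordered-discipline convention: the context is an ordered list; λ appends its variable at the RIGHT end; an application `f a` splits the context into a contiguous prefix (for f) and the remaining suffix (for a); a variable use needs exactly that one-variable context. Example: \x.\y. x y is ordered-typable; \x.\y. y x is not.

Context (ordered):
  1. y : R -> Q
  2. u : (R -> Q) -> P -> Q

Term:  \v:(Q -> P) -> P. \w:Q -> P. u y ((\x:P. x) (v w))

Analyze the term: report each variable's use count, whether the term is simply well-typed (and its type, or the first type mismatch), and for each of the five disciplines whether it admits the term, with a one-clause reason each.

variable uses: y ×1, u ×1, v (bound) ×1, w (bound) ×1, x (bound) ×1
uses in reading order: u, y, x, v, w
typing: well-typed — term : ((Q -> P) -> P) -> (Q -> P) -> Q
ordered: ✗, use order u, y, x, v, w needs exchange
linear: ✓, exactly-once usage across y, u, v, w, x
affine: ✓, none of y, u, v, w, x used more than once
relevant: ✓, at least one use each (y, u, v, w, x)
unrestricted: ✓, simply typable at ((Q -> P) -> P) -> (Q -> P) -> Q; W, C, E all held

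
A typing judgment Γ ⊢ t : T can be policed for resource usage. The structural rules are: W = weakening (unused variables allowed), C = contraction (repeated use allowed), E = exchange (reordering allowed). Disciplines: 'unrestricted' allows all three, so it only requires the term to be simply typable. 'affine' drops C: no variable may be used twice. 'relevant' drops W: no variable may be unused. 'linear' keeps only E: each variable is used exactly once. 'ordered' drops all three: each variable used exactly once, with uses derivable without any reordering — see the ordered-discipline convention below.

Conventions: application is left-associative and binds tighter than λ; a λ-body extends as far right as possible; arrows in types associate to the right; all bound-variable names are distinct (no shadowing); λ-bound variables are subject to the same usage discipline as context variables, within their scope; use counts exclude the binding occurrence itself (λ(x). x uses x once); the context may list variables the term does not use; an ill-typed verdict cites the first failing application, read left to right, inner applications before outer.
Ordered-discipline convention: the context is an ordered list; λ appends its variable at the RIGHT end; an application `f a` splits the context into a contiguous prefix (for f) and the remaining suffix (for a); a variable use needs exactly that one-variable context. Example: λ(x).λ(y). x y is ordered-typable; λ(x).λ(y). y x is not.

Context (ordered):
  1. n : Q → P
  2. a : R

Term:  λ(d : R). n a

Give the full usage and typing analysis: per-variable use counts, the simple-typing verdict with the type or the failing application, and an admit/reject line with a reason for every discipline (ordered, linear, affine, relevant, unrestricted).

usage: n=1, a=1, d (bound)=0
left-to-right use order: n, a
typing: ill-typed: a function awaiting Q gets R
ordered: ✗, a type mismatch blocks all five
linear: ✗, the type mismatch rejects it
affine: ✗, not simply typable
relevant: ✗, fails simple typing
unrestricted: ✗, a type mismatch blocks all five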